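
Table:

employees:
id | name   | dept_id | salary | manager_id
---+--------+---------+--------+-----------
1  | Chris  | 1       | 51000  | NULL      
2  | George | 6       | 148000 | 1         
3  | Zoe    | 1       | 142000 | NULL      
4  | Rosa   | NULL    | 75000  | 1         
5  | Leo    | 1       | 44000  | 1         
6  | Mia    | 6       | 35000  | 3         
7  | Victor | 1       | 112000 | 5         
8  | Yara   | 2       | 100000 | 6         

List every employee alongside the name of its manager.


This is a self-join: employees is joined to a second copy of itself, matching each row's manager_id to another row's id. Use LEFT JOIN so rows with manager_id=NULL are kept.
  - employee 1 (Chris): manager_id=NULL -> NULL
  - employee 2 (George): manager_id=1 -> Chris
  - employee 3 (Zoe): manager_id=NULL -> NULL
  - employee 4 (Rosa): manager_id=1 -> Chris
  - employee 5 (Leo): manager_id=1 -> Chris
  - employee 6 (Mia): manager_id=3 -> Zoe
  - employee 7 (Victor): manager_id=5 -> Leo
  - employee 8 (Yara): manager_id=6 -> Mia

SQL:
SELECT a.name AS item, b.name AS manager
FROM employees a
LEFT JOIN employees b ON a.manager_id = b.id

Result:
item   | manager
-------+--------
Chris  | NULL   
George | Chris  
Zoe    | NULL   
Rosa   | Chris  
Leo    | Chris  
Mia    | Zoe    
Victor | Leo    
Yara   | Mia    


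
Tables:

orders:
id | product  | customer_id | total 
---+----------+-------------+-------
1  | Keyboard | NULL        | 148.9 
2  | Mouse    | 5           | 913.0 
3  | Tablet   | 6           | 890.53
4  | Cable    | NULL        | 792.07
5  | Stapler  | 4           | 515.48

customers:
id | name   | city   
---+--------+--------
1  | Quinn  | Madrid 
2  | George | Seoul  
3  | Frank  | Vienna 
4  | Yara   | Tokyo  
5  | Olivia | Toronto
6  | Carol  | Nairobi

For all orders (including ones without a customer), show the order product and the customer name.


LEFT JOIN keeps every row from orders (the left table); where customer_id has no match in customers, the customer columns become NULL. Walk through each order:
  - order 1 (Keyboard): customer_id=NULL, no match -> kept with NULL
  - order 2 (Mouse): customer_id=5 -> matches Olivia
  - order 3 (Tablet): customer_id=6 -> matches Carol
  - order 4 (Cable): customer_id=NULL, no match -> kept with NULL
  - order 5 (Stapler): customer_id=4 -> matches Yara
All 5 rows appear; 2 have NULL customer.

SQL:
SELECT a.product, b.name AS customer
FROM orders a
LEFT JOIN customers b ON a.customer_id = b.id

Result:
product  | customer
---------+---------
Keyboard | NULL    
Mouse    | Olivia  
Tablet   | Carol   
Cable    | NULL    
Stapler  | Yara    


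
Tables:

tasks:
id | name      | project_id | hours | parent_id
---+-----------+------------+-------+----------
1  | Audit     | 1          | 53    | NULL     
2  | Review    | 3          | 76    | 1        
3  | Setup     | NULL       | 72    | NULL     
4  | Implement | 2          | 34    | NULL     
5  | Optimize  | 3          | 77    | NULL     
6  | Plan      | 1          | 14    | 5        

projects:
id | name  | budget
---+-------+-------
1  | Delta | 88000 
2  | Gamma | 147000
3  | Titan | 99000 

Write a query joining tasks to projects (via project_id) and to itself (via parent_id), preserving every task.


Two LEFT JOINs from the same base table tasks: one to projects via project_id, one to tasks itself via parent_id. Both are LEFT so every task is preserved.
Match against projects:
  - task 1 (Audit): project_id=1 -> matches Delta
  - task 2 (Review): project_id=3 -> matches Titan
  - task 3 (Setup): project_id=NULL, no match -> kept with NULL
  - task 4 (Implement): project_id=2 -> matches Gamma
  - task 5 (Optimize): project_id=3 -> matches Titan
  - task 6 (Plan): project_id=1 -> matches Delta
Match against tasks (self):
  - task 1 (Audit): parent_id=NULL -> NULL
  - task 2 (Review): parent_id=1 -> Audit
  - task 3 (Setup): parent_id=NULL -> NULL
  - task 4 (Implement): parent_id=NULL -> NULL
  - task 5 (Optimize): parent_id=NULL -> NULL
  - task 6 (Plan): parent_id=5 -> Optimize

SQL:
SELECT a.name, b.name AS project, c.name AS parent
FROM tasks a
LEFT JOIN projects b ON a.project_id = b.id
LEFT JOIN tasks c ON a.parent_id = c.id

Result:
name      | project | parent  
----------+---------+---------
Audit     | Delta   | NULL    
Review    | Titan   | Audit   
Setup     | NULL    | NULL    
Implement | Gamma   | NULL    
Optimize  | Titan   | NULL    
Plan      | Delta   | Optimize


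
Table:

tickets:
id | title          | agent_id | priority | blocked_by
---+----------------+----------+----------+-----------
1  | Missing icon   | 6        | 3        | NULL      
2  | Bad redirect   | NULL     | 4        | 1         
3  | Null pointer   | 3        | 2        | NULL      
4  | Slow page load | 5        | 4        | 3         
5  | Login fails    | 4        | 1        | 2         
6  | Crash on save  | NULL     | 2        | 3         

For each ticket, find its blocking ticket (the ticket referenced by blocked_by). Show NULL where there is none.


This is a self-join: tickets is joined to a second copy of itself, matching each row's blocked_by to another row's id. Use LEFT JOIN so rows with blocked_by=NULL are kept.
  - ticket 1 (Missing icon): blocked_by=NULL -> NULL
  - ticket 2 (Bad redirect): blocked_by=1 -> Missing icon
  - ticket 3 (Null pointer): blocked_by=NULL -> NULL
  - ticket 4 (Slow page load): blocked_by=3 -> Null pointer
  - ticket 5 (Login fails): blocked_by=2 -> Bad redirect
  - ticket 6 (Crash on save): blocked_by=3 -> Null pointer

SQL:
SELECT a.title AS item, b.title AS blocked_by
FROM tickets a
LEFT JOIN tickets b ON a.blocked_by = b.id

Result:
item           | blocked_by  
---------------+-------------
Missing icon   | NULL        
Bad redirect   | Missing icon
Null pointer   | NULL        
Slow page load | Null pointer
Login fails    | Bad redirect
Crash on save  | Null pointer


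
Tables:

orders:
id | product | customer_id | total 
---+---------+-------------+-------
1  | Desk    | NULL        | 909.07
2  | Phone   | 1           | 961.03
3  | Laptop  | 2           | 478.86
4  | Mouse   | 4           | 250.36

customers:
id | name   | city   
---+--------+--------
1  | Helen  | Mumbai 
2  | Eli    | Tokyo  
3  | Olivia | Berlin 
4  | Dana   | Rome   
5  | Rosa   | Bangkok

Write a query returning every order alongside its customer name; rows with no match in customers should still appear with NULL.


LEFT JOIN keeps every row from orders (the left table); where customer_id has no match in customers, the customer columns become NULL. Walk through each order:
  - order 1 (Desk): customer_id=NULL, no match -> kept with NULL
  - order 2 (Phone): customer_id=1 -> matches Helen
  - order 3 (Laptop): customer_id=2 -> matches Eli
  - order 4 (Mouse): customer_id=4 -> matches Dana
All 4 rows appear; 1 has NULL customer.

SQL:
SELECT a.product, b.name AS customer
FROM orders a
LEFT JOIN customers b ON a.customer_id = b.id

Result:
product | customer
--------+---------
Desk    | NULL    
Phone   | Helen   
Laptop  | Eli     
Mouse   | Dana    


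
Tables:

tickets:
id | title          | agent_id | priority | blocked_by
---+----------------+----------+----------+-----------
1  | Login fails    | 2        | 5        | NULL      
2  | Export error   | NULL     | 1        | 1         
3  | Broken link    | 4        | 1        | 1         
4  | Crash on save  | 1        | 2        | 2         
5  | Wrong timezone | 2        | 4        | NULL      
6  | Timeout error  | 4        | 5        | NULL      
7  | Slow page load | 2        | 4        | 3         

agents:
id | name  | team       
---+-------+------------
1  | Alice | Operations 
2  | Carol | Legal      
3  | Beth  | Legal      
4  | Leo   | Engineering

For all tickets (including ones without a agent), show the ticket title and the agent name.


LEFT JOIN keeps every row from tickets (the left table); where agent_id has no match in agents, the agent columns become NULL. Walk through each ticket:
  - ticket 1 (Login fails): agent_id=2 -> matches Carol
  - ticket 2 (Export error): agent_id=NULL, no match -> kept with NULL
  - ticket 3 (Broken link): agent_id=4 -> matches Leo
  - ticket 4 (Crash on save): agent_id=1 -> matches Alice
  - ticket 5 (Wrong timezone): agent_id=2 -> matches Carol
  - ticket 6 (Timeout error): agent_id=4 -> matches Leo
  - ticket 7 (Slow page load): agent_id=2 -> matches Carol
All 7 rows appear; 1 has NULL agent.

SQL:
SELECT a.title, b.name AS agent
FROM tickets a
LEFT JOIN agents b ON a.agent_id = b.id

Result:
title          | agent
---------------+------
Login fails    | Carol
Export error   | NULL 
Broken link    | Leo  
Crash on save  | Alice
Wrong timezone | Carol
Timeout error  | Leo  
Slow page load | Carol


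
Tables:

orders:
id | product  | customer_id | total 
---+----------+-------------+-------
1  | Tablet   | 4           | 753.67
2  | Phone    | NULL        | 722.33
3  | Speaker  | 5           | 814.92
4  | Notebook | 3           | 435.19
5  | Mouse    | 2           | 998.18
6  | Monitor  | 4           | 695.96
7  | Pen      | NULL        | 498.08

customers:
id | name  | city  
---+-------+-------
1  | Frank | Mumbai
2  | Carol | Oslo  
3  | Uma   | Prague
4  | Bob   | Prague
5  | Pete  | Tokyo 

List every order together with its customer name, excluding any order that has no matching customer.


INNER JOIN keeps only orders rows whose customer_id matches an id in customers. Walk through each order:
  - order 1 (Tablet): customer_id=4 -> matches Bob
  - order 2 (Phone): customer_id=NULL, no match -> dropped
  - order 3 (Speaker): customer_id=5 -> matches Pete
  - order 4 (Notebook): customer_id=3 -> matches Uma
  - order 5 (Mouse): customer_id=2 -> matches Carol
  - order 6 (Monitor): customer_id=4 -> matches Bob
  - order 7 (Pen): customer_id=NULL, no match -> dropped
So 2 of 7 rows are dropped.

SQL:
SELECT a.product, b.name AS customer
FROM orders a
INNER JOIN customers b ON a.customer_id = b.id

Result:
product  | customer
---------+---------
Tablet   | Bob     
Speaker  | Pete    
Notebook | Uma     
Mouse    | Carol   
Monitor  | Bob     


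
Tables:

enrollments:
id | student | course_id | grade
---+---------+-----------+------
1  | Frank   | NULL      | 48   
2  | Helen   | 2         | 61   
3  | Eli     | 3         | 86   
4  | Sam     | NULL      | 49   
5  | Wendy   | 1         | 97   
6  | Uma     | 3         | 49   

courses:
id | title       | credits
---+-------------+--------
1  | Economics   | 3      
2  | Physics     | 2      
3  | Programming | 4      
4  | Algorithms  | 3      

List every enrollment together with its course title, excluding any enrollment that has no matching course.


INNER JOIN keeps only enrollments rows whose course_id matches an id in courses. Walk through each enrollment:
  - enrollment 1 (Frank): course_id=NULL, no match -> dropped
  - enrollment 2 (Helen): course_id=2 -> matches Physics
  - enrollment 3 (Eli): course_id=3 -> matches Programming
  - enrollment 4 (Sam): course_id=NULL, no match -> dropped
  - enrollment 5 (Wendy): course_id=1 -> matches Economics
  - enrollment 6 (Uma): course_id=3 -> matches Programming
So 2 of 6 rows are dropped.

SQL:
SELECT a.student, b.title AS course
FROM enrollments a
INNER JOIN courses b ON a.course_id = b.id

Result:
student | course     
--------+------------
Helen   | Physics    
Eli     | Programming
Wendy   | Economics  
Uma     | Programming


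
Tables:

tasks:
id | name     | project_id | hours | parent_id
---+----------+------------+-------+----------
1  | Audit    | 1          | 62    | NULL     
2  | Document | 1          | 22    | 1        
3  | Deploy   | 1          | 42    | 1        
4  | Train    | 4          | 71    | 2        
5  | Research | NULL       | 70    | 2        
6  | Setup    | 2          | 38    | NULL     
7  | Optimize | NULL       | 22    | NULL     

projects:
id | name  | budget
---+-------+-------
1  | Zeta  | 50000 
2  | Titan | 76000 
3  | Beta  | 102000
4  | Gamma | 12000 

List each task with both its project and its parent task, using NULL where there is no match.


Two LEFT JOINs from the same base table tasks: one to projects via project_id, one to tasks itself via parent_id. Both are LEFT so every task is preserved.
Match against projects:
  - task 1 (Audit): project_id=1 -> matches Zeta
  - task 2 (Document): project_id=1 -> matches Zeta
  - task 3 (Deploy): project_id=1 -> matches Zeta
  - task 4 (Train): project_id=4 -> matches Gamma
  - task 5 (Research): project_id=NULL, no match -> kept with NULL
  - task 6 (Setup): project_id=2 -> matches Titan
  - task 7 (Optimize): project_id=NULL, no match -> kept with NULL
Match against tasks (self):
  - task 1 (Audit): parent_id=NULL -> NULL
  - task 2 (Document): parent_id=1 -> Audit
  - task 3 (Deploy): parent_id=1 -> Audit
  - task 4 (Train): parent_id=2 -> Document
  - task 5 (Research): parent_id=2 -> Document
  - task 6 (Setup): parent_id=NULL -> NULL
  - task 7 (Optimize): parent_id=NULL -> NULL

SQL:
SELECT a.name, b.name AS project, c.name AS parent
FROM tasks a
LEFT JOIN projects b ON a.project_id = b.id
LEFT JOIN tasks c ON a.parent_id = c.id

Result:
name     | project | parent  
---------+---------+---------
Audit    | Zeta    | NULL    
Document | Zeta    | Audit   
Deploy   | Zeta    | Audit   
Train    | Gamma   | Document
Research | NULL    | Document
Setup    | Titan   | NULL    
Optimize | NULL    | NULL    


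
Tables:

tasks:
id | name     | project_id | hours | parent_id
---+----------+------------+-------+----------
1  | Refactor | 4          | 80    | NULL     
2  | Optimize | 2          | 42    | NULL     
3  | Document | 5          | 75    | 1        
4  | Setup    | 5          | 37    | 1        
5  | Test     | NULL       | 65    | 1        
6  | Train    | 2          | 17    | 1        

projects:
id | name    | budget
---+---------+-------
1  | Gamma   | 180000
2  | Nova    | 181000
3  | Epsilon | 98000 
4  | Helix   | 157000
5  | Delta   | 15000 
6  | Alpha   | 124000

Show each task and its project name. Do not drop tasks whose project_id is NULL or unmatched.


LEFT JOIN keeps every row from tasks (the left table); where project_id has no match in projects, the project columns become NULL. Walk through each task:
  - task 1 (Refactor): project_id=4 -> matches Helix
  - task 2 (Optimize): project_id=2 -> matches Nova
  - task 3 (Document): project_id=5 -> matches Delta
  - task 4 (Setup): project_id=5 -> matches Delta
  - task 5 (Test): project_id=NULL, no match -> kept with NULL
  - task 6 (Train): project_id=2 -> matches Nova
All 6 rows appear; 1 has NULL project.

SQL:
SELECT a.name, b.name AS project
FROM tasks a
LEFT JOIN projects b ON a.project_id = b.id

Result:
name     | project
---------+--------
Refactor | Helix  
Optimize | Nova   
Document | Delta  
Setup    | Delta  
Test     | NULL   
Train    | Nova   


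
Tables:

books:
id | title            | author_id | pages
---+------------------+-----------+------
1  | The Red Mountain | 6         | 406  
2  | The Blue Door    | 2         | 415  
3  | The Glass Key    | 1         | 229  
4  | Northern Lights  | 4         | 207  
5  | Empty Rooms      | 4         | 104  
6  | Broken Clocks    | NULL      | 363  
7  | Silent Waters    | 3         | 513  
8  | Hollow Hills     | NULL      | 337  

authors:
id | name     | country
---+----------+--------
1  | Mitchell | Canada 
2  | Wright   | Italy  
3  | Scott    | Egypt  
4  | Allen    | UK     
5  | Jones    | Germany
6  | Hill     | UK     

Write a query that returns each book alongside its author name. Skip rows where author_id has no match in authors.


INNER JOIN keeps only books rows whose author_id matches an id in authors. Walk through each book:
  - book 1 (The Red Mountain): author_id=6 -> matches Hill
  - book 2 (The Blue Door): author_id=2 -> matches Wright
  - book 3 (The Glass Key): author_id=1 -> matches Mitchell
  - book 4 (Northern Lights): author_id=4 -> matches Allen
  - book 5 (Empty Rooms): author_id=4 -> matches Allen
  - book 6 (Broken Clocks): author_id=NULL, no match -> dropped
  - book 7 (Silent Waters): author_id=3 -> matches Scott
  - book 8 (Hollow Hills): author_id=NULL, no match -> dropped
So 2 of 8 rows are dropped.

SQL:
SELECT a.title, b.name AS author
FROM books a
INNER JOIN authors b ON a.author_id = b.id

Result:
title            | author  
-----------------+---------
The Red Mountain | Hill    
The Blue Door    | Wright  
The Glass Key    | Mitchell
Northern Lights  | Allen   
Empty Rooms      | Allen   
Silent Waters    | Scott   


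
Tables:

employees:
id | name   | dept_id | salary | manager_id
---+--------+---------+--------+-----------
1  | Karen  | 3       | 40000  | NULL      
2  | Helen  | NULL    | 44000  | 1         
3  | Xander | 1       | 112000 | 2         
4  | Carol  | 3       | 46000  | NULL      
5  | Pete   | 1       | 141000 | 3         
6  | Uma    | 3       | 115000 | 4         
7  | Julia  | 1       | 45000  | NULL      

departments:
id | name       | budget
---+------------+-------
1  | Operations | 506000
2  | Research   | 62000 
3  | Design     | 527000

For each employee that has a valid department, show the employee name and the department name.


INNER JOIN keeps only employees rows whose dept_id matches an id in departments. Walk through each employee:
  - employee 1 (Karen): dept_id=3 -> matches Design
  - employee 2 (Helen): dept_id=NULL, no match -> dropped
  - employee 3 (Xander): dept_id=1 -> matches Operations
  - employee 4 (Carol): dept_id=3 -> matches Design
  - employee 5 (Pete): dept_id=1 -> matches Operations
  - employee 6 (Uma): dept_id=3 -> matches Design
  - employee 7 (Julia): dept_id=1 -> matches Operations
So 1 of 7 rows is dropped.

SQL:
SELECT a.name, b.name AS department
FROM employees a
INNER JOIN departments b ON a.dept_id = b.id

Result:
name   | department
-------+-----------
Karen  | Design    
Xander | Operations
Carol  | Design    
Pete   | Operations
Uma    | Design    
Julia  | Operations


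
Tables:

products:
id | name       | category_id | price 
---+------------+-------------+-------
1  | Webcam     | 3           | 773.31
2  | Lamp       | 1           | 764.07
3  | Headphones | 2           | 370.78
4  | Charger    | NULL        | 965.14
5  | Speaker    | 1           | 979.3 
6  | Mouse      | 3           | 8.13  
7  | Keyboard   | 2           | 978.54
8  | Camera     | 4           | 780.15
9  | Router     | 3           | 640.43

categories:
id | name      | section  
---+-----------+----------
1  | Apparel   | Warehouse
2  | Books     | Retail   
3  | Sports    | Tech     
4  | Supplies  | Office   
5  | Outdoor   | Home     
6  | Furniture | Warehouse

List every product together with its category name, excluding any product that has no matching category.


INNER JOIN keeps only products rows whose category_id matches an id in categories. Walk through each product:
  - product 1 (Webcam): category_id=3 -> matches Sports
  - product 2 (Lamp): category_id=1 -> matches Apparel
  - product 3 (Headphones): category_id=2 -> matches Books
  - product 4 (Charger): category_id=NULL, no match -> dropped
  - product 5 (Speaker): category_id=1 -> matches Apparel
  - product 6 (Mouse): category_id=3 -> matches Sports
  - product 7 (Keyboard): category_id=2 -> matches Books
  - product 8 (Camera): category_id=4 -> matches Supplies
  - product 9 (Router): category_id=3 -> matches Sports
So 1 of 9 rows is dropped.

SQL:
SELECT a.name, b.name AS category
FROM products a
INNER JOIN categories b ON a.category_id = b.id

Result:
name       | category
-----------+---------
Webcam     | Sports  
Lamp       | Apparel 
Headphones | Books   
Speaker    | Apparel 
Mouse      | Sports  
Keyboard   | Books   
Camera     | Supplies
Router     | Sports  


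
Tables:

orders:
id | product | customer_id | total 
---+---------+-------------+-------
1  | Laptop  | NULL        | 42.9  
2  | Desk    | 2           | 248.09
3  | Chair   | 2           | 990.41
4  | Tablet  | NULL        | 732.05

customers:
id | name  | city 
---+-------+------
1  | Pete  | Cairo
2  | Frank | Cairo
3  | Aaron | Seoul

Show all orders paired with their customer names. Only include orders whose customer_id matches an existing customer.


INNER JOIN keeps only orders rows whose customer_id matches an id in customers. Walk through each order:
  - order 1 (Laptop): customer_id=NULL, no match -> dropped
  - order 2 (Desk): customer_id=2 -> matches Frank
  - order 3 (Chair): customer_id=2 -> matches Frank
  - order 4 (Tablet): customer_id=NULL, no match -> dropped
So 2 of 4 rows are dropped.

SQL:
SELECT a.product, b.name AS customer
FROM orders a
INNER JOIN customers b ON a.customer_id = b.id

Result:
product | customer
--------+---------
Desk    | Frank   
Chair   | Frank   


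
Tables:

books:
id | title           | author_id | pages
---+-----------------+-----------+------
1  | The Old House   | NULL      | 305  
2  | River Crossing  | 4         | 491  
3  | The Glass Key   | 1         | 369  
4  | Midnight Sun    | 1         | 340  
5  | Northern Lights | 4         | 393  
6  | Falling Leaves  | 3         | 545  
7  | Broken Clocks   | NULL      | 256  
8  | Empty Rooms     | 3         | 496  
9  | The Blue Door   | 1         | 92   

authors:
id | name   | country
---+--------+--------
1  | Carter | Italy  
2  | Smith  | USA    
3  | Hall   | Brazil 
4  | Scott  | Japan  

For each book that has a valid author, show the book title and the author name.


INNER JOIN keeps only books rows whose author_id matches an id in authors. Walk through each book:
  - book 1 (The Old House): author_id=NULL, no match -> dropped
  - book 2 (River Crossing): author_id=4 -> matches Scott
  - book 3 (The Glass Key): author_id=1 -> matches Carter
  - book 4 (Midnight Sun): author_id=1 -> matches Carter
  - book 5 (Northern Lights): author_id=4 -> matches Scott
  - book 6 (Falling Leaves): author_id=3 -> matches Hall
  - book 7 (Broken Clocks): author_id=NULL, no match -> dropped
  - book 8 (Empty Rooms): author_id=3 -> matches Hall
  - book 9 (The Blue Door): author_id=1 -> matches Carter
So 2 of 9 rows are dropped.

SQL:
SELECT a.title, b.name AS author
FROM books a
INNER JOIN authors b ON a.author_id = b.id

Result:
title           | author
----------------+-------
River Crossing  | Scott 
The Glass Key   | Carter
Midnight Sun    | Carter
Northern Lights | Scott 
Falling Leaves  | Hall  
Empty Rooms     | Hall  
The Blue Door   | Carter


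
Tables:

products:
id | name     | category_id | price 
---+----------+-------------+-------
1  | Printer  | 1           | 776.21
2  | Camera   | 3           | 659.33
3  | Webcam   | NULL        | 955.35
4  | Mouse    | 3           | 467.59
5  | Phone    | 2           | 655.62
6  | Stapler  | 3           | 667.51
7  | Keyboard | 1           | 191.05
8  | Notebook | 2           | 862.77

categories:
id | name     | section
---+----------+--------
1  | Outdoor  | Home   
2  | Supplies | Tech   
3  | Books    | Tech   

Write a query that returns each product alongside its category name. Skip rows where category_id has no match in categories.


INNER JOIN keeps only products rows whose category_id matches an id in categories. Walk through each product:
  - product 1 (Printer): category_id=1 -> matches Outdoor
  - product 2 (Camera): category_id=3 -> matches Books
  - product 3 (Webcam): category_id=NULL, no match -> dropped
  - product 4 (Mouse): category_id=3 -> matches Books
  - product 5 (Phone): category_id=2 -> matches Supplies
  - product 6 (Stapler): category_id=3 -> matches Books
  - product 7 (Keyboard): category_id=1 -> matches Outdoor
  - product 8 (Notebook): category_id=2 -> matches Supplies
So 1 of 8 rows is dropped.

SQL:
SELECT a.name, b.name AS category
FROM products a
INNER JOIN categories b ON a.category_id = b.id

Result:
name     | category
---------+---------
Printer  | Outdoor 
Camera   | Books   
Mouse    | Books   
Phone    | Supplies
Stapler  | Books   
Keyboard | Outdoor 
Notebook | Supplies


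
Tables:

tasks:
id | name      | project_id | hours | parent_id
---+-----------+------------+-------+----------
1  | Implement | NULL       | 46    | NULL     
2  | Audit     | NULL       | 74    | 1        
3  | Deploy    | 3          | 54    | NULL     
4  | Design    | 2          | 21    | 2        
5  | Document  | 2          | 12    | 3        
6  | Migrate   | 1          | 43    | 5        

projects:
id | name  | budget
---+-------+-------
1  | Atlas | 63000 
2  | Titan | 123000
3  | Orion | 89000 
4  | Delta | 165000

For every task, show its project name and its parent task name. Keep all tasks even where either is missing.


Two LEFT JOINs from the same base table tasks: one to projects via project_id, one to tasks itself via parent_id. Both are LEFT so every task is preserved.
Match against projects:
  - task 1 (Implement): project_id=NULL, no match -> kept with NULL
  - task 2 (Audit): project_id=NULL, no match -> kept with NULL
  - task 3 (Deploy): project_id=3 -> matches Orion
  - task 4 (Design): project_id=2 -> matches Titan
  - task 5 (Document): project_id=2 -> matches Titan
  - task 6 (Migrate): project_id=1 -> matches Atlas
Match against tasks (self):
  - task 1 (Implement): parent_id=NULL -> NULL
  - task 2 (Audit): parent_id=1 -> Implement
  - task 3 (Deploy): parent_id=NULL -> NULL
  - task 4 (Design): parent_id=2 -> Audit
  - task 5 (Document): parent_id=3 -> Deploy
  - task 6 (Migrate): parent_id=5 -> Document

SQL:
SELECT a.name, b.name AS project, c.name AS parent
FROM tasks a
LEFT JOIN projects b ON a.project_id = b.id
LEFT JOIN tasks c ON a.parent_id = c.id

Result:
name      | project | parent   
----------+---------+----------
Implement | NULL    | NULL     
Audit     | NULL    | Implement
Deploy    | Orion   | NULL     
Design    | Titan   | Audit    
Document  | Titan   | Deploy   
Migrate   | Atlas   | Document 


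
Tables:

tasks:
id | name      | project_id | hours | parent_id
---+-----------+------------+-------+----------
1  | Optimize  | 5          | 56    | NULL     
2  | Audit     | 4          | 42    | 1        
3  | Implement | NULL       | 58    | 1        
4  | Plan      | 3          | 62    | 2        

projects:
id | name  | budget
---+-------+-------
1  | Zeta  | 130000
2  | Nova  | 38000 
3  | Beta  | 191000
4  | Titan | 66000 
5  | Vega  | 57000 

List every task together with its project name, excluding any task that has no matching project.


INNER JOIN keeps only tasks rows whose project_id matches an id in projects. Walk through each task:
  - task 1 (Optimize): project_id=5 -> matches Vega
  - task 2 (Audit): project_id=4 -> matches Titan
  - task 3 (Implement): project_id=NULL, no match -> dropped
  - task 4 (Plan): project_id=3 -> matches Beta
So 1 of 4 rows is dropped.

SQL:
SELECT a.name, b.name AS project
FROM tasks a
INNER JOIN projects b ON a.project_id = b.id

Result:
name     | project
---------+--------
Optimize | Vega   
Audit    | Titan  
Plan     | Beta   


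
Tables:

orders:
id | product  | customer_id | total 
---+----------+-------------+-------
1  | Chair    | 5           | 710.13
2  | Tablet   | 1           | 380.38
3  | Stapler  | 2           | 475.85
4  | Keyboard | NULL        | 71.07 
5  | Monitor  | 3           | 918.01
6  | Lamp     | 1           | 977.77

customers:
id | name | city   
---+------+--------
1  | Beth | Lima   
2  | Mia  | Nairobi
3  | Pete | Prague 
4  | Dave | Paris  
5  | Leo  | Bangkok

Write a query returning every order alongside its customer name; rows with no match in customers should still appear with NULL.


LEFT JOIN keeps every row from orders (the left table); where customer_id has no match in customers, the customer columns become NULL. Walk through each order:
  - order 1 (Chair): customer_id=5 -> matches Leo
  - order 2 (Tablet): customer_id=1 -> matches Beth
  - order 3 (Stapler): customer_id=2 -> matches Mia
  - order 4 (Keyboard): customer_id=NULL, no match -> kept with NULL
  - order 5 (Monitor): customer_id=3 -> matches Pete
  - order 6 (Lamp): customer_id=1 -> matches Beth
All 6 rows appear; 1 has NULL customer.

SQL:
SELECT a.product, b.name AS customer
FROM orders a
LEFT JOIN customers b ON a.customer_id = b.id

Result:
product  | customer
---------+---------
Chair    | Leo     
Tablet   | Beth    
Stapler  | Mia     
Keyboard | NULL    
Monitor  | Pete    
Lamp     | Beth    


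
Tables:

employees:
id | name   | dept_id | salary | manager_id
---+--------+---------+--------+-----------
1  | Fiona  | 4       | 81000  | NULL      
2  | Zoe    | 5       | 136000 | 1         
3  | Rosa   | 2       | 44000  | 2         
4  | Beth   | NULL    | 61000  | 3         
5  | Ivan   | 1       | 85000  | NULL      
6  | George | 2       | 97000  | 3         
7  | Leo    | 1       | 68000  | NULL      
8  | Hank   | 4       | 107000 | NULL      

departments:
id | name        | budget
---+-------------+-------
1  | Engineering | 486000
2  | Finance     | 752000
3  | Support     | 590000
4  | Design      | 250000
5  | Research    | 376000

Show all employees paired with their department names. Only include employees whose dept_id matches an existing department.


INNER JOIN keeps only employees rows whose dept_id matches an id in departments. Walk through each employee:
  - employee 1 (Fiona): dept_id=4 -> matches Design
  - employee 2 (Zoe): dept_id=5 -> matches Research
  - employee 3 (Rosa): dept_id=2 -> matches Finance
  - employee 4 (Beth): dept_id=NULL, no match -> dropped
  - employee 5 (Ivan): dept_id=1 -> matches Engineering
  - employee 6 (George): dept_id=2 -> matches Finance
  - employee 7 (Leo): dept_id=1 -> matches Engineering
  - employee 8 (Hank): dept_id=4 -> matches Design
So 1 of 8 rows is dropped.

SQL:
SELECT a.name, b.name AS department
FROM employees a
INNER JOIN departments b ON a.dept_id = b.id

Result:
name   | department 
-------+------------
Fiona  | Design     
Zoe    | Research   
Rosa   | Finance    
Ivan   | Engineering
George | Finance    
Leo    | Engineering
Hank   | Design     


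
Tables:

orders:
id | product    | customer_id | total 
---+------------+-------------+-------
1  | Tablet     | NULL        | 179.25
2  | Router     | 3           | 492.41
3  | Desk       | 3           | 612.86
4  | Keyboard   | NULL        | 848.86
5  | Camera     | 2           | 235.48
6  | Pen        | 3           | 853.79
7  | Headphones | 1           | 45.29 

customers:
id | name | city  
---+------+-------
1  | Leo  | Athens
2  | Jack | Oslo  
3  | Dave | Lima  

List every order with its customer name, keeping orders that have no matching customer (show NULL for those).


LEFT JOIN keeps every row from orders (the left table); where customer_id has no match in customers, the customer columns become NULL. Walk through each order:
  - order 1 (Tablet): customer_id=NULL, no match -> kept with NULL
  - order 2 (Router): customer_id=3 -> matches Dave
  - order 3 (Desk): customer_id=3 -> matches Dave
  - order 4 (Keyboard): customer_id=NULL, no match -> kept with NULL
  - order 5 (Camera): customer_id=2 -> matches Jack
  - order 6 (Pen): customer_id=3 -> matches Dave
  - order 7 (Headphones): customer_id=1 -> matches Leo
All 7 rows appear; 2 have NULL customer.

SQL:
SELECT a.product, b.name AS customer
FROM orders a
LEFT JOIN customers b ON a.customer_id = b.id

Result:
product    | customer
-----------+---------
Tablet     | NULL    
Router     | Dave    
Desk       | Dave    
Keyboard   | NULL    
Camera     | Jack    
Pen        | Dave    
Headphones | Leo     


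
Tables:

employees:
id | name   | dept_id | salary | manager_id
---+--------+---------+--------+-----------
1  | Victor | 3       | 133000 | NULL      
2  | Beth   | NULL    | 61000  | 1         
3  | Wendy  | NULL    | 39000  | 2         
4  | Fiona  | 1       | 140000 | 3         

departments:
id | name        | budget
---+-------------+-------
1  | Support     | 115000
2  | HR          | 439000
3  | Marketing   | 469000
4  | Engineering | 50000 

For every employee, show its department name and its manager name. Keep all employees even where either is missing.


Two LEFT JOINs from the same base table employees: one to departments via dept_id, one to employees itself via manager_id. Both are LEFT so every employee is preserved.
Match against departments:
  - employee 1 (Victor): dept_id=3 -> matches Marketing
  - employee 2 (Beth): dept_id=NULL, no match -> kept with NULL
  - employee 3 (Wendy): dept_id=NULL, no match -> kept with NULL
  - employee 4 (Fiona): dept_id=1 -> matches Support
Match against employees (self):
  - employee 1 (Victor): manager_id=NULL -> NULL
  - employee 2 (Beth): manager_id=1 -> Victor
  - employee 3 (Wendy): manager_id=2 -> Beth
  - employee 4 (Fiona): manager_id=3 -> Wendy

SQL:
SELECT a.name, b.name AS department, c.name AS manager
FROM employees a
LEFT JOIN departments b ON a.dept_id = b.id
LEFT JOIN employees c ON a.manager_id = c.id

Result:
name   | department | manager
-------+------------+--------
Victor | Marketing  | NULL   
Beth   | NULL       | Victor 
Wendy  | NULL       | Beth   
Fiona  | Support    | Wendy  


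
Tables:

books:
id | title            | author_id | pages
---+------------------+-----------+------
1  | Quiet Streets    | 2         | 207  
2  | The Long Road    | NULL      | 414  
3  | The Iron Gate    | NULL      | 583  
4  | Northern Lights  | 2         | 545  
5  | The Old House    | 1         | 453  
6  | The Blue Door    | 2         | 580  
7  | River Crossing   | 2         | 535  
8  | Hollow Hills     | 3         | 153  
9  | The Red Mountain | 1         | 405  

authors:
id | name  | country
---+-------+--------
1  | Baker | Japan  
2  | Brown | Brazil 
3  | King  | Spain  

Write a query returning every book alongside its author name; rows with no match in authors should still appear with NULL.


LEFT JOIN keeps every row from books (the left table); where author_id has no match in authors, the author columns become NULL. Walk through each book:
  - book 1 (Quiet Streets): author_id=2 -> matches Brown
  - book 2 (The Long Road): author_id=NULL, no match -> kept with NULL
  - book 3 (The Iron Gate): author_id=NULL, no match -> kept with NULL
  - book 4 (Northern Lights): author_id=2 -> matches Brown
  - book 5 (The Old House): author_id=1 -> matches Baker
  - book 6 (The Blue Door): author_id=2 -> matches Brown
  - book 7 (River Crossing): author_id=2 -> matches Brown
  - book 8 (Hollow Hills): author_id=3 -> matches King
  - book 9 (The Red Mountain): author_id=1 -> matches Baker
All 9 rows appear; 2 have NULL author.

SQL:
SELECT a.title, b.name AS author
FROM books a
LEFT JOIN authors b ON a.author_id = b.id

Result:
title            | author
-----------------+-------
Quiet Streets    | Brown 
The Long Road    | NULL  
The Iron Gate    | NULL  
Northern Lights  | Brown 
The Old House    | Baker 
The Blue Door    | Brown 
River Crossing   | Brown 
Hollow Hills     | King  
The Red Mountain | Baker 


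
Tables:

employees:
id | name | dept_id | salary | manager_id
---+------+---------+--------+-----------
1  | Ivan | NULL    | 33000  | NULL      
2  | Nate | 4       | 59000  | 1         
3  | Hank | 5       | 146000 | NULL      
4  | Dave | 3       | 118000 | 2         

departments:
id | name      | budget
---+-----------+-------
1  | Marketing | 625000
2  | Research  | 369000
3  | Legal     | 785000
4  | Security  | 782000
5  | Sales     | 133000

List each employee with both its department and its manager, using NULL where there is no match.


Two LEFT JOINs from the same base table employees: one to departments via dept_id, one to employees itself via manager_id. Both are LEFT so every employee is preserved.
Match against departments:
  - employee 1 (Ivan): dept_id=NULL, no match -> kept with NULL
  - employee 2 (Nate): dept_id=4 -> matches Security
  - employee 3 (Hank): dept_id=5 -> matches Sales
  - employee 4 (Dave): dept_id=3 -> matches Legal
Match against employees (self):
  - employee 1 (Ivan): manager_id=NULL -> NULL
  - employee 2 (Nate): manager_id=1 -> Ivan
  - employee 3 (Hank): manager_id=NULL -> NULL
  - employee 4 (Dave): manager_id=2 -> Nate

SQL:
SELECT a.name, b.name AS department, c.name AS manager
FROM employees a
LEFT JOIN departments b ON a.dept_id = b.id
LEFT JOIN employees c ON a.manager_id = c.id

Result:
name | department | manager
-----+------------+--------
Ivan | NULL       | NULL   
Nate | Security   | Ivan   
Hank | Sales      | NULL   
Dave | Legal      | Nate   


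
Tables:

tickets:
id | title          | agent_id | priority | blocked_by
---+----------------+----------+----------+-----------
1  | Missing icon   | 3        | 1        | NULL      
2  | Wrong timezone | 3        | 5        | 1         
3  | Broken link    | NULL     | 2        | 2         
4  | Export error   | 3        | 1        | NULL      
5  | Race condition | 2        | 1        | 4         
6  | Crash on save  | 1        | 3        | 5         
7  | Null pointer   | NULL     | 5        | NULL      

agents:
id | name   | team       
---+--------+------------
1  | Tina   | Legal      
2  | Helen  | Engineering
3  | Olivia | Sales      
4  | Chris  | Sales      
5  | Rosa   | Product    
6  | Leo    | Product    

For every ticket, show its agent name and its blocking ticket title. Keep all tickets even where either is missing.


Two LEFT JOINs from the same base table tickets: one to agents via agent_id, one to tickets itself via blocked_by. Both are LEFT so every ticket is preserved.
Match against agents:
  - ticket 1 (Missing icon): agent_id=3 -> matches Olivia
  - ticket 2 (Wrong timezone): agent_id=3 -> matches Olivia
  - ticket 3 (Broken link): agent_id=NULL, no match -> kept with NULL
  - ticket 4 (Export error): agent_id=3 -> matches Olivia
  - ticket 5 (Race condition): agent_id=2 -> matches Helen
  - ticket 6 (Crash on save): agent_id=1 -> matches Tina
  - ticket 7 (Null pointer): agent_id=NULL, no match -> kept with NULL
Match against tickets (self):
  - ticket 1 (Missing icon): blocked_by=NULL -> NULL
  - ticket 2 (Wrong timezone): blocked_by=1 -> Missing icon
  - ticket 3 (Broken link): blocked_by=2 -> Wrong timezone
  - ticket 4 (Export error): blocked_by=NULL -> NULL
  - ticket 5 (Race condition): blocked_by=4 -> Export error
  - ticket 6 (Crash on save): blocked_by=5 -> Race condition
  - ticket 7 (Null pointer): blocked_by=NULL -> NULL

SQL:
SELECT a.title, b.name AS agent, c.title AS blocked_by
FROM tickets a
LEFT JOIN agents b ON a.agent_id = b.id
LEFT JOIN tickets c ON a.blocked_by = c.id

Result:
title          | agent  | blocked_by    
---------------+--------+---------------
Missing icon   | Olivia | NULL          
Wrong timezone | Olivia | Missing icon  
Broken link    | NULL   | Wrong timezone
Export error   | Olivia | NULL          
Race condition | Helen  | Export error  
Crash on save  | Tina   | Race condition
Null pointer   | NULL   | NULL          


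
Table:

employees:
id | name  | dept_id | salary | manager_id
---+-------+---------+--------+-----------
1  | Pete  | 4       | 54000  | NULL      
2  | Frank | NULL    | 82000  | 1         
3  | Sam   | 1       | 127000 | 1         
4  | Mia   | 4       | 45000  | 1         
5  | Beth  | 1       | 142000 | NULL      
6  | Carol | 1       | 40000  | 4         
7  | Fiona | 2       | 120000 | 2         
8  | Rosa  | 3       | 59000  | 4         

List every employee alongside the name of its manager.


This is a self-join: employees is joined to a second copy of itself, matching each row's manager_id to another row's id. Use LEFT JOIN so rows with manager_id=NULL are kept.
  - employee 1 (Pete): manager_id=NULL -> NULL
  - employee 2 (Frank): manager_id=1 -> Pete
  - employee 3 (Sam): manager_id=1 -> Pete
  - employee 4 (Mia): manager_id=1 -> Pete
  - employee 5 (Beth): manager_id=NULL -> NULL
  - employee 6 (Carol): manager_id=4 -> Mia
  - employee 7 (Fiona): manager_id=2 -> Frank
  - employee 8 (Rosa): manager_id=4 -> Mia

SQL:
SELECT a.name AS item, b.name AS manager
FROM employees a
LEFT JOIN employees b ON a.manager_id = b.id

Result:
item  | manager
------+--------
Pete  | NULL   
Frank | Pete   
Sam   | Pete   
Mia   | Pete   
Beth  | NULL   
Carol | Mia    
Fiona | Frank  
Rosa  | Mia    


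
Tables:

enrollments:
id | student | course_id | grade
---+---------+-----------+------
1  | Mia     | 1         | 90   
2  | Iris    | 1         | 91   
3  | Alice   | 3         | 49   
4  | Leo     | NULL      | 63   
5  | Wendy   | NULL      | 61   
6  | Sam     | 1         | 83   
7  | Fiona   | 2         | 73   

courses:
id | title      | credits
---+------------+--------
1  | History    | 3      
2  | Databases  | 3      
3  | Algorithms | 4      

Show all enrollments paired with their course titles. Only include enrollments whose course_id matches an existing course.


INNER JOIN keeps only enrollments rows whose course_id matches an id in courses. Walk through each enrollment:
  - enrollment 1 (Mia): course_id=1 -> matches History
  - enrollment 2 (Iris): course_id=1 -> matches History
  - enrollment 3 (Alice): course_id=3 -> matches Algorithms
  - enrollment 4 (Leo): course_id=NULL, no match -> dropped
  - enrollment 5 (Wendy): course_id=NULL, no match -> dropped
  - enrollment 6 (Sam): course_id=1 -> matches History
  - enrollment 7 (Fiona): course_id=2 -> matches Databases
So 2 of 7 rows are dropped.

SQL:
SELECT a.student, b.title AS course
FROM enrollments a
INNER JOIN courses b ON a.course_id = b.id

Result:
student | course    
--------+-----------
Mia     | History   
Iris    | History   
Alice   | Algorithms
Sam     | History   
Fiona   | Databases 
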